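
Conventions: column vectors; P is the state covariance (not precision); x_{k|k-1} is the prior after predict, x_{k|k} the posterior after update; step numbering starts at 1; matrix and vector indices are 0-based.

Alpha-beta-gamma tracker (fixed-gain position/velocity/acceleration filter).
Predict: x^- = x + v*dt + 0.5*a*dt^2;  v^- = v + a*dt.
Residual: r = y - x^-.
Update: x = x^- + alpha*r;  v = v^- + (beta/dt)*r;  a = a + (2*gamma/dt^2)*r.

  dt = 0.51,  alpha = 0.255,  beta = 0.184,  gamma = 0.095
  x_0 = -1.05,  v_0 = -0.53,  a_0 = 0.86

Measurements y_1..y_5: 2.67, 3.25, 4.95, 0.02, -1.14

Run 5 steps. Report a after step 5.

a_post = -8.6529

step 1: x_pred=-1.2085  r=3.8785  x^+=-0.2195  v^+=1.3079  a^+=3.6932
step 2: x_pred=0.9279  r=2.3221  x^+=1.5200  v^+=4.0292  a^+=5.3895
step 3: x_pred=4.2758  r=0.6742  x^+=4.4477  v^+=7.0211  a^+=5.8820
step 4: x_pred=8.7934  r=-8.7734  x^+=6.5562  v^+=6.8555  a^+=-0.5269
step 5: x_pred=9.9840  r=-11.1240  x^+=7.1474  v^+=2.5735  a^+=-8.6529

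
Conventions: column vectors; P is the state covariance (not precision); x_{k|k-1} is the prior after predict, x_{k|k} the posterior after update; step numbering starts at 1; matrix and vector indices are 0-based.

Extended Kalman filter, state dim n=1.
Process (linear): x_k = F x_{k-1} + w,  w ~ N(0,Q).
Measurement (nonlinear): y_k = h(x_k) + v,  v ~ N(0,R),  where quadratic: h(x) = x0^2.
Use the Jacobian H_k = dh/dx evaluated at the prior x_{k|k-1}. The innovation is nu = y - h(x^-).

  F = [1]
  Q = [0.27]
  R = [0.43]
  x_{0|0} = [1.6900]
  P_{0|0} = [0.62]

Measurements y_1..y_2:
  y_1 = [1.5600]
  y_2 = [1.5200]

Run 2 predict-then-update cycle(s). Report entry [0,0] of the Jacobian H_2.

step 1: x^-=[1.6900]  P^-=[0.8900]  H_jac=[3.3800]  S=[10.5977]  K=[0.2839]  nu=[-1.2961]  x^+=[1.3221]  P^+=[0.0361]
step 2: x^-=[1.3221]  P^-=[0.3061]  H_jac=[2.6442]  S=[2.5703]  K=[0.3149]  nu=[-0.2279]  x^+=[1.2503]  P^+=[0.0512]

H_jac[0,0] = 2.6442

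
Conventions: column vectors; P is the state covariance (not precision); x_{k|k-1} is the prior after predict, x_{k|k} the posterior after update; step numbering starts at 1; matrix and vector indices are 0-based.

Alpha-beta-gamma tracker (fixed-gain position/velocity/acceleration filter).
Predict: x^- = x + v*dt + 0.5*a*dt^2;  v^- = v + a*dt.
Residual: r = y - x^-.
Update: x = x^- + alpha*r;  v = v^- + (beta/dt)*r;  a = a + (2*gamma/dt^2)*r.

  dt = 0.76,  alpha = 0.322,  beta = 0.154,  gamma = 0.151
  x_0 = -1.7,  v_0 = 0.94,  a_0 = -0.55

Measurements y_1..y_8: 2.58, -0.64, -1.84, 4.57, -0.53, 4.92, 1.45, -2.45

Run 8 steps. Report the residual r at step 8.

step 1: x_pred=-1.1444  r=3.7244  x^+=0.0548  v^+=1.2767  a^+=1.3973
step 2: x_pred=1.4287  r=-2.0687  x^+=0.7626  v^+=1.9195  a^+=0.3157
step 3: x_pred=2.3125  r=-4.1525  x^+=0.9754  v^+=1.3180  a^+=-1.8554
step 4: x_pred=1.4413  r=3.1287  x^+=2.4487  v^+=0.5418  a^+=-0.2196
step 5: x_pred=2.7971  r=-3.3271  x^+=1.7258  v^+=-0.2992  a^+=-1.9592
step 6: x_pred=0.9326  r=3.9874  x^+=2.2165  v^+=-0.9802  a^+=0.1257
step 7: x_pred=1.5079  r=-0.0579  x^+=1.4892  v^+=-0.8964  a^+=0.0954
step 8: x_pred=0.8355  r=-3.2855  x^+=-0.2224  v^+=-1.4896  a^+=-1.6224

resid = -3.2855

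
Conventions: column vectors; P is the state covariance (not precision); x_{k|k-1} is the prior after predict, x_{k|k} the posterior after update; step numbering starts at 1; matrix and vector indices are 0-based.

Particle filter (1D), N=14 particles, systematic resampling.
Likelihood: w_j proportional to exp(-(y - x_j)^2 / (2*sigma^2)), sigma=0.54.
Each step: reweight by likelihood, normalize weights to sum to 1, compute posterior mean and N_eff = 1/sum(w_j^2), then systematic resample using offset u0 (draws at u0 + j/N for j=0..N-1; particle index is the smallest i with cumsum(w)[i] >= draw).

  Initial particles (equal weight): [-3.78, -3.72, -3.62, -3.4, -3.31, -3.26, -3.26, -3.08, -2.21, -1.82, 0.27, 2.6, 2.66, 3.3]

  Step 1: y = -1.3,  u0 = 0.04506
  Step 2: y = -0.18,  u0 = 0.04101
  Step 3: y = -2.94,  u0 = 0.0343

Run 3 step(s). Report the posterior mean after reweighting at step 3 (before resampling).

post_mean = -1.8200

step 1: w=[0.0000, 0.0000, 0.0001, 0.0006, 0.0011, 0.0015, 0.0015, 0.0049, 0.2704, 0.7035, 0.0163, 0.0000, 0.0000, 0.0000]  mean=-1.9048  Neff=1.7597  idx=[8, 8, 8, 8, 9, 9, 9, 9, 9, 9, 9, 9, 9, 9]
step 2: w=[0.0083, 0.0083, 0.0083, 0.0083, 0.0967, 0.0967, 0.0967, 0.0967, 0.0967, 0.0967, 0.0967, 0.0967, 0.0967, 0.0967]  mean=-1.8330  Neff=10.6677  idx=[4, 4, 5, 6, 7, 7, 8, 9, 9, 10, 11, 12, 12, 13]
step 3: w=[0.0714, 0.0714, 0.0714, 0.0714, 0.0714, 0.0714, 0.0714, 0.0714, 0.0714, 0.0714, 0.0714, 0.0714, 0.0714, 0.0714]  mean=-1.8200  Neff=14.0000  idx=[0, 1, 2, 3, 4, 5, 6, 7, 8, 9, 10, 11, 12, 13]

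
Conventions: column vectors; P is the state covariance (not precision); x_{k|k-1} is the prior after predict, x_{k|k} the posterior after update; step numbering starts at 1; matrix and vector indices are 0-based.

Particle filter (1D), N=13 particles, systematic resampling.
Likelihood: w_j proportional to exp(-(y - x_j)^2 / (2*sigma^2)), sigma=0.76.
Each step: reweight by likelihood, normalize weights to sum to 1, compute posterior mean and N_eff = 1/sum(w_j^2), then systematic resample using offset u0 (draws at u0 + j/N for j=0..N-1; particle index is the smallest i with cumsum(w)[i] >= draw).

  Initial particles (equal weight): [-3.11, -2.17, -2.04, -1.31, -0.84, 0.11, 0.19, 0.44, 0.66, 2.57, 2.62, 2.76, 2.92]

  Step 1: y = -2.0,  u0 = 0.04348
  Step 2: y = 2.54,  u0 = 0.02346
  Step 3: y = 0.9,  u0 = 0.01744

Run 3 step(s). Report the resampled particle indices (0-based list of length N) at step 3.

resampled_idx = [0, 2, 3, 4, 5, 6, 7, 7, 8, 9, 10, 11, 12]

step 1: w=[0.1031, 0.2922, 0.2992, 0.1984, 0.0935, 0.0064, 0.0047, 0.0017, 0.0007, 0.0000, 0.0000, 0.0000, 0.0000]  mean=-1.9011  Neff=4.2777  idx=[0, 1, 1, 1, 1, 2, 2, 2, 2, 3, 3, 3, 4]
step 2: w=[0.0000, 0.0001, 0.0001, 0.0001, 0.0001, 0.0002, 0.0002, 0.0002, 0.0002, 0.0455, 0.0455, 0.0455, 0.8623]  mean=-0.9056  Neff=1.3338  idx=[9, 11, 12, 12, 12, 12, 12, 12, 12, 12, 12, 12, 12]
step 3: w=[0.0176, 0.0176, 0.0877, 0.0877, 0.0877, 0.0877, 0.0877, 0.0877, 0.0877, 0.0877, 0.0877, 0.0877, 0.0877]  mean=-0.8565  Neff=11.7308  idx=[0, 2, 3, 4, 5, 6, 7, 7, 8, 9, 10, 11, 12]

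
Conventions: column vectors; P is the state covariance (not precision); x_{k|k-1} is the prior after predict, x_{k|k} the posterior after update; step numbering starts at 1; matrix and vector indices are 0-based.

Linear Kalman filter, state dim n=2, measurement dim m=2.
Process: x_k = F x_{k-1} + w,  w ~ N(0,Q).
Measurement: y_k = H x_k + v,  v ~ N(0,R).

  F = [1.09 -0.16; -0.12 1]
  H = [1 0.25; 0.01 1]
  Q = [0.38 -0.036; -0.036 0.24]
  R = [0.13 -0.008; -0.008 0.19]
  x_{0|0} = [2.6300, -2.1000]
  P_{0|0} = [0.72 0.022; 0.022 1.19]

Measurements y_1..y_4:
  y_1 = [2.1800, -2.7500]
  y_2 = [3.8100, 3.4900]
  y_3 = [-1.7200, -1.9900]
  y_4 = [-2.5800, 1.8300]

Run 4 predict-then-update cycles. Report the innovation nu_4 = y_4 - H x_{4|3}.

step 1: x^-=[3.2027, -2.4156]  P^-=[1.2582 -0.2962; -0.2962 1.4351]  S=[1.3298 0.0664; 0.0664 1.6193]  K=[0.9011 -0.2121; 0.0029 0.8843]  nu=[-0.4188, -0.3664]  x^+=[2.9031, -2.7408]  P^+=[0.1310 -0.0488; -0.0488 0.1685]
step 2: x^-=[3.6029, -3.0892]  P^-=[0.5570 -0.1342; -0.1342 0.4221]  S=[0.6463 -0.0315; -0.0315 0.6095]  K=[0.8017 -0.1697; -0.0108 0.6898]  nu=[0.9794, 6.5432]  x^+=[3.2776, 1.4137]  P^+=[0.1155 -0.0398; -0.0398 0.1315]
step 3: x^-=[3.3464, 1.0203]  P^-=[0.5345 -0.1163; -0.1163 0.3828]  S=[0.6303 -0.0236; -0.0236 0.5705]  K=[0.7959 -0.1616; -0.0077 0.6686]  nu=[-5.3215, -3.0438]  x^+=[-0.3969, -0.9736]  P^+=[0.1143 -0.0382; -0.0382 0.1275]
step 4: x^-=[-0.2768, -0.9260]  P^-=[0.5324 -0.1137; -0.1137 0.3783]  S=[0.6292 -0.0221; -0.0221 0.5661]  K=[0.7954 -0.1604; -0.0070 0.6660]  nu=[-2.0717, 2.7587]  x^+=[-2.3671, 0.9259]  P^+=[0.1142 -0.0380; -0.0380 0.1270]

innov = [-2.0717, 2.7587]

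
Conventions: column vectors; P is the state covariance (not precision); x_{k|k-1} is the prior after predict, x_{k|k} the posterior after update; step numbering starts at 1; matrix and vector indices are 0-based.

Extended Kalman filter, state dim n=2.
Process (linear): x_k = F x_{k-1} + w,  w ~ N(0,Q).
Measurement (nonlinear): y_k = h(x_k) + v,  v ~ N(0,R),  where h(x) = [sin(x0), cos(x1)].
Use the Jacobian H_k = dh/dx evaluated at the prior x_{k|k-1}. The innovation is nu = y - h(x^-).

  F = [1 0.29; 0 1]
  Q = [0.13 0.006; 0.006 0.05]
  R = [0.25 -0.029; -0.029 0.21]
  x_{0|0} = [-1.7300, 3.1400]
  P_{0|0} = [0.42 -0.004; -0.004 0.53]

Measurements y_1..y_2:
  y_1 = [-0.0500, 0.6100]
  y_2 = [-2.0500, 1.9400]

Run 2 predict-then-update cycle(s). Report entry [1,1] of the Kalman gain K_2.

step 1: x^-=[-0.8194, 3.1400]  P^-=[0.5923 0.1557; 0.1557 0.5800]  H_jac=[0.6827 0.0000; 0.0000 -0.0016]  S=[0.5260 -0.0292; -0.0292 0.2100]  K=[0.7745 0.1064; 0.2034 0.0239]  nu=[0.6807, 1.6100]  x^+=[-0.1208, 3.3169]  P^+=[0.2791 0.0735; 0.0735 0.5584]
step 2: x^-=[0.8411, 3.3169]  P^-=[0.4987 0.2414; 0.2414 0.6084]  H_jac=[0.6667 0.0000; 0.0000 0.1744]  S=[0.4717 -0.0009; -0.0009 0.2285]  K=[0.7053 0.1871; 0.3422 0.4657]  nu=[-2.7953, 2.9247]  x^+=[-0.5832, 3.7224]  P^+=[0.2563 0.1080; 0.1080 0.5039]

K[1,1] = 0.4657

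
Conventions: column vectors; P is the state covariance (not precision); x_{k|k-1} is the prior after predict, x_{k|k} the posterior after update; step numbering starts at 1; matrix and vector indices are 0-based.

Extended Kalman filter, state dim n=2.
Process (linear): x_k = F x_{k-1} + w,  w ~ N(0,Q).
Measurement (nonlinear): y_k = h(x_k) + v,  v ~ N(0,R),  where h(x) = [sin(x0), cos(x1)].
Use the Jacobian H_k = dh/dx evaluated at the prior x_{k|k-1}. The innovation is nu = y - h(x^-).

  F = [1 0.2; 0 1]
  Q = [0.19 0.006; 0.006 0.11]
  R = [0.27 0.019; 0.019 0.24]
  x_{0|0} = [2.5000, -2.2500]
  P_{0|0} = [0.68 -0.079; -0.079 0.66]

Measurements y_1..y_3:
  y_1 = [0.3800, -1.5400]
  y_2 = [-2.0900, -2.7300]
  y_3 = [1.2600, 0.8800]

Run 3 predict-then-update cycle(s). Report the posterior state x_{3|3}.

step 1: x^-=[2.0500, -2.2500]  P^-=[0.8648 0.0590; 0.0590 0.7700]  H_jac=[-0.4611 0.0000; 0.0000 0.7781]  S=[0.4538 -0.0022; -0.0022 0.7062]  K=[-0.8783 0.0623; -0.0559 0.8482]  nu=[-0.5074, -0.9118]  x^+=[2.4388, -2.9951]  P^+=[0.5117 -0.0022; -0.0022 0.2603]
step 2: x^-=[1.8398, -2.9951]  P^-=[0.7113 0.0558; 0.0558 0.3703]  H_jac=[-0.2657 0.0000; 0.0000 0.1460]  S=[0.3202 0.0168; 0.0168 0.2479]  K=[-0.5941 0.0732; -0.0580 0.2220]  nu=[-3.0540, -1.7407]  x^+=[3.5267, -3.2044]  P^+=[0.5984 0.0431; 0.0431 0.3574]
step 3: x^-=[2.8858, -3.2044]  P^-=[0.8199 0.1205; 0.1205 0.4674]  H_jac=[-0.9675 0.0000; 0.0000 -0.0627]  S=[1.0374 0.0263; 0.0263 0.2418]  K=[-0.7659 0.0521; -0.1096 -0.1093]  nu=[1.0070, 1.8780]  x^+=[2.2123, -3.5201]  P^+=[0.2127 0.0327; 0.0327 0.4514]

x_post = [2.2123, -3.5201]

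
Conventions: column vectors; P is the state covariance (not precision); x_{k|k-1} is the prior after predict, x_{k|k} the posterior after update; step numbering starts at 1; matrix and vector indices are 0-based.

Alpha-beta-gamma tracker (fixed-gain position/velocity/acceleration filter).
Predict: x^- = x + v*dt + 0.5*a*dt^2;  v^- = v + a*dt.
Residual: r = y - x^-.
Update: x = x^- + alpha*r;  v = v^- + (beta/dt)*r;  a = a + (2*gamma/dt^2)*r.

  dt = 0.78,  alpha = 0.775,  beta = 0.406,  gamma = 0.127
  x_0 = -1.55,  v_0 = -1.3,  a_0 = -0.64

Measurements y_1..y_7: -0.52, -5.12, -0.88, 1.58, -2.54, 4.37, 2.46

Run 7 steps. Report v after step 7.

step 1: x_pred=-2.7587  r=2.2387  x^+=-1.0237  v^+=-0.6339  a^+=0.2946
step 2: x_pred=-1.4285  r=-3.6915  x^+=-4.2894  v^+=-2.3256  a^+=-1.2465
step 3: x_pred=-6.4826  r=5.6026  x^+=-2.1406  v^+=-0.3816  a^+=1.0925
step 4: x_pred=-2.1059  r=3.6859  x^+=0.7507  v^+=2.3891  a^+=2.6313
step 5: x_pred=3.4146  r=-5.9546  x^+=-1.2002  v^+=1.3421  a^+=0.1454
step 6: x_pred=-0.1092  r=4.4792  x^+=3.3622  v^+=3.7869  a^+=2.0154
step 7: x_pred=6.9290  r=-4.4690  x^+=3.4655  v^+=3.0327  a^+=0.1496

v_post = 3.0327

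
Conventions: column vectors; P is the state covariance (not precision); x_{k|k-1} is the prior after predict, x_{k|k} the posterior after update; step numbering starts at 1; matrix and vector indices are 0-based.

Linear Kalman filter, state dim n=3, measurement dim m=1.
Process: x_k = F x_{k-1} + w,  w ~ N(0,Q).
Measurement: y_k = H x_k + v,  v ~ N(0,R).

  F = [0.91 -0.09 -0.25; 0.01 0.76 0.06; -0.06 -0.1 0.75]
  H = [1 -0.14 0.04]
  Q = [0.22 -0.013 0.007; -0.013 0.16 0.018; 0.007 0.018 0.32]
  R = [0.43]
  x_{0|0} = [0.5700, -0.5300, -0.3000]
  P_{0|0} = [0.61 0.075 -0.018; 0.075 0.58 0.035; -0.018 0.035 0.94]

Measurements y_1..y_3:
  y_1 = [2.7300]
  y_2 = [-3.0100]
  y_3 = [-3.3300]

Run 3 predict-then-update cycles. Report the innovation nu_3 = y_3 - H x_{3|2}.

step 1: x^-=[0.6414, -0.4151, -0.2062]  P^-=[0.7861 -0.0172 -0.2178; -0.0172 0.5028 0.0320; -0.2178 0.0320 0.8540]  S=[1.2143]  K=[0.6421; -0.0711; -0.1549]  nu=[2.0387]  x^+=[1.9506, -0.5600, -0.5220]  P^+=[0.2854 0.0382 -0.0970; 0.0382 0.4966 0.0187; -0.0970 0.0187 0.8249]
step 2: x^-=[1.9559, -0.4374, -0.4526]  P^-=[0.5506 -0.0390 -0.2305; -0.0390 0.4520 0.0256; -0.2305 0.0256 0.7964]  S=[0.9829]  K=[0.5563; -0.1031; -0.2057]  nu=[-5.0090]  x^+=[-0.8308, 0.0788, 0.5780]  P^+=[0.2464 0.0173 -0.1180; 0.0173 0.4416 0.0047; -0.1180 0.0047 0.7548]
step 3: x^-=[-0.9076, 0.0863, 0.4754]  P^-=[0.5258 -0.0474 -0.2280; -0.0474 0.4183 0.0197; -0.2280 0.0197 0.7600]  S=[0.9601]  K=[0.5451; -0.1096; -0.2087]  nu=[-2.4293]  x^+=[-2.2319, 0.3524, 0.9824]  P^+=[0.2405 0.0099 -0.1188; 0.0099 0.4068 -0.0023; -0.1188 -0.0023 0.7182]

innov = [-2.4293]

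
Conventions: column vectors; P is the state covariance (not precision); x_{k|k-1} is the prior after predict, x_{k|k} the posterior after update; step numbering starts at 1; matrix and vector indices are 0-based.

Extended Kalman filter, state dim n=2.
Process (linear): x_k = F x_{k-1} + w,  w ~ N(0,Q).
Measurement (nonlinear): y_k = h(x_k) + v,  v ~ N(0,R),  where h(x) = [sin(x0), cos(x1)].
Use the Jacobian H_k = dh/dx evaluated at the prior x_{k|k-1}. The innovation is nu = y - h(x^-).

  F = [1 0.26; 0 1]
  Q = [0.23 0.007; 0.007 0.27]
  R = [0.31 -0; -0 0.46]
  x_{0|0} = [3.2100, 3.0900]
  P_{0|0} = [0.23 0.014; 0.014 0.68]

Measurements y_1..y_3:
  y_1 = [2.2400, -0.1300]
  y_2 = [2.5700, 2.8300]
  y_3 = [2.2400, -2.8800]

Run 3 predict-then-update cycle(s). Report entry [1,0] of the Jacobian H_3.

step 1: x^-=[4.0134, 3.0900]  P^-=[0.5132 0.1978; 0.1978 0.9500]  H_jac=[-0.6434 0.0000; 0.0000 -0.0516]  S=[0.5225 0.0066; 0.0066 0.4625]  K=[-0.6319 -0.0131; -0.2423 -0.1025]  nu=[3.0055, 0.8687]  x^+=[2.1029, 2.2727]  P^+=[0.3044 0.1167; 0.1167 0.9141]
step 2: x^-=[2.6938, 2.2727]  P^-=[0.6569 0.3614; 0.3614 1.1841]  H_jac=[-0.9014 0.0000; 0.0000 -0.7636]  S=[0.8438 0.2488; 0.2488 1.1504]  K=[-0.6740 -0.0941; -0.1649 -0.7503]  nu=[2.1370, 3.4757]  x^+=[0.9262, -0.6875]  P^+=[0.2318 0.0567; 0.0567 0.4520]
step 3: x^-=[0.7474, -0.6875]  P^-=[0.5219 0.1812; 0.1812 0.7220]  H_jac=[0.7334 0.0000; 0.0000 0.6346]  S=[0.5907 0.0844; 0.0844 0.7508]  K=[0.6363 0.0817; 0.1401 0.5945]  nu=[1.5603, -3.6528]  x^+=[1.4417, -2.6406]  P^+=[0.2689 0.0592; 0.0592 0.4310]

H_jac[1,0] = 0.0000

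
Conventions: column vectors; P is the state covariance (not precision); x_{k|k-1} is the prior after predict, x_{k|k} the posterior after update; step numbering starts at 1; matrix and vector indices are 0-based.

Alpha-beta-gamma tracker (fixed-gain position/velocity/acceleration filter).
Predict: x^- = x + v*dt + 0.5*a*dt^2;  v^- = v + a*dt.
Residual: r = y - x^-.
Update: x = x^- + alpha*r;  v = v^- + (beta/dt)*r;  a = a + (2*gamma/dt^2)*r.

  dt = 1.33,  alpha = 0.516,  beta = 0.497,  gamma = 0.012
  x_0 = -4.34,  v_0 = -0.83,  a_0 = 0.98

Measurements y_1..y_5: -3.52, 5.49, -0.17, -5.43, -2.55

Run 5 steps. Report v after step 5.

step 1: x_pred=-4.5771  r=1.0571  x^+=-4.0317  v^+=0.8684  a^+=0.9943
step 2: x_pred=-1.9972  r=7.4872  x^+=1.8662  v^+=4.9888  a^+=1.0959
step 3: x_pred=9.4705  r=-9.6405  x^+=4.4960  v^+=2.8438  a^+=0.9651
step 4: x_pred=9.1319  r=-14.5619  x^+=1.6180  v^+=-1.3141  a^+=0.7676
step 5: x_pred=0.5491  r=-3.0991  x^+=-1.0501  v^+=-1.4513  a^+=0.7255

v_post = -1.4513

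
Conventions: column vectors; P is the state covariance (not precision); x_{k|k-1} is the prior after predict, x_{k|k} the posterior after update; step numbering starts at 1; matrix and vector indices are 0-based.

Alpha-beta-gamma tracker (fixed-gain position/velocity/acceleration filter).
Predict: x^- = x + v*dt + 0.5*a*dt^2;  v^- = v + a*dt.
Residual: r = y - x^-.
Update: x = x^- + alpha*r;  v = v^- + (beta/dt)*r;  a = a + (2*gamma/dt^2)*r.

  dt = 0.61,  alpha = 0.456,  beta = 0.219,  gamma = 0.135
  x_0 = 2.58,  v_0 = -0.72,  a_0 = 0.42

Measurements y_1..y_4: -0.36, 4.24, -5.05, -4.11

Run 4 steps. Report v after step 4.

v_post = -4.4428

step 1: x_pred=2.2189  r=-2.5789  x^+=1.0429  v^+=-1.3897  a^+=-1.4513
step 2: x_pred=-0.0748  r=4.3148  x^+=1.8928  v^+=-0.7259  a^+=1.6795
step 3: x_pred=1.7624  r=-6.8124  x^+=-1.3440  v^+=-2.1472  a^+=-3.2636
step 4: x_pred=-3.2610  r=-0.8490  x^+=-3.6481  v^+=-4.4428  a^+=-3.8797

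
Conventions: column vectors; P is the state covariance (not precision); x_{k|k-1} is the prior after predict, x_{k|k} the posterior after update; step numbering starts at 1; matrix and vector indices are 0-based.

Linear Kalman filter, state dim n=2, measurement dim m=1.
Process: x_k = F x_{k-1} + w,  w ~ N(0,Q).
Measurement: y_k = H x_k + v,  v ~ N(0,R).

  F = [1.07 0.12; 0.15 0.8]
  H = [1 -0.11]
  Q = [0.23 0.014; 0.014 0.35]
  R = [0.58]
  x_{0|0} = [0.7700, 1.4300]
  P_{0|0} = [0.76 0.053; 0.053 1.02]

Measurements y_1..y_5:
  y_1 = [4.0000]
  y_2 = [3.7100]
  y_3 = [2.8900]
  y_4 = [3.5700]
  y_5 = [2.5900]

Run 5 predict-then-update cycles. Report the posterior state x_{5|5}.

x_post = [3.5560, 1.7852]

step 1: x^-=[0.9955, 1.2595]  P^-=[1.1284 0.2802; 0.2802 1.0326]  S=[1.6593]  K=[0.6615; 0.1004]  nu=[3.1430]  x^+=[3.0746, 1.5751]  P^+=[0.4024 0.1700; 0.1700 1.0159]
step 2: x^-=[3.4788, 1.7213]  P^-=[0.7490 0.3247; 0.3247 1.0500]  S=[1.2702]  K=[0.5615; 0.1647]  nu=[0.4205]  x^+=[3.7150, 1.7906]  P^+=[0.3485 0.2072; 0.2072 1.0156]
step 3: x^-=[4.1899, 1.9897]  P^-=[0.6968 0.3485; 0.3485 1.0575]  S=[1.2129]  K=[0.5429; 0.1914]  nu=[-1.0810]  x^+=[3.6030, 1.7827]  P^+=[0.3393 0.2225; 0.2225 1.0131]
step 4: x^-=[4.0692, 1.9666]  P^-=[0.6902 0.3602; 0.3602 1.0594]  S=[1.2038]  K=[0.5405; 0.2024]  nu=[-0.2828]  x^+=[3.9163, 1.9094]  P^+=[0.3386 0.2285; 0.2285 1.0101]
step 5: x^-=[4.4196, 2.1150]  P^-=[0.6909 0.3650; 0.3650 1.0589]  S=[1.2034]  K=[0.5407; 0.2065]  nu=[-1.5969]  x^+=[3.5560, 1.7852]  P^+=[0.3390 0.2306; 0.2306 1.0076]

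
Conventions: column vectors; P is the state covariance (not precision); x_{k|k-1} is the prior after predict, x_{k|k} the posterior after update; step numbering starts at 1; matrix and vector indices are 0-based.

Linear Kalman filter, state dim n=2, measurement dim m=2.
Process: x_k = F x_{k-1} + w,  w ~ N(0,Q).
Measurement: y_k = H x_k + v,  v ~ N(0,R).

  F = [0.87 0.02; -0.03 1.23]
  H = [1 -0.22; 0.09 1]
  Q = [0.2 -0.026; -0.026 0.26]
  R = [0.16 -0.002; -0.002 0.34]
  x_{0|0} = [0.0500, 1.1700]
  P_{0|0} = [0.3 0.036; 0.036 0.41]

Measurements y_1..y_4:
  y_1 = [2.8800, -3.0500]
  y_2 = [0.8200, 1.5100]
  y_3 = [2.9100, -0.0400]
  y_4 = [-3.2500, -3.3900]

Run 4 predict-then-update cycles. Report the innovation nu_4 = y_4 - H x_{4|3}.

innov = [-5.2270, -3.0855]

step 1: x^-=[0.0669, 1.4376]  P^-=[0.4285 0.0148; 0.0148 0.8779]  S=[0.6245 -0.1421; -0.1421 1.2240]  K=[0.7096 0.1259; -0.1255 0.7037]  nu=[3.1294, -4.4936]  x^+=[1.7216, -2.1175]  P^+=[0.1200 0.0306; 0.0306 0.2368]
step 2: x^-=[1.4554, -2.6561]  P^-=[0.2920 0.0094; 0.0094 0.6161]  S=[0.4777 -0.1020; -0.1020 0.9601]  K=[0.6292 0.1040; -0.1297 0.6287]  nu=[-1.2198, 4.0351]  x^+=[1.1078, 0.0392]  P^+=[0.1059 0.0246; 0.0246 0.2118]
step 3: x^-=[0.9645, 0.0150]  P^-=[0.2811 0.0027; 0.0027 0.5787]  S=[0.4679 -0.1013; -0.1013 0.9215]  K=[0.6208 0.0987; -0.1334 0.6136]  nu=[1.9487, -0.1418]  x^+=[2.1604, -0.3319]  P^+=[0.1042 0.0229; 0.0229 0.2068]
step 4: x^-=[1.8729, -0.4731]  P^-=[0.2797 0.0009; 0.0009 0.5713]  S=[0.4670 -0.1016; -0.1016 0.9138]  K=[0.6198 0.0975; -0.1344 0.6104]  nu=[-5.2270, -3.0855]  x^+=[-1.6676, -1.6540]  P^+=[0.1039 0.0225; 0.0225 0.2058]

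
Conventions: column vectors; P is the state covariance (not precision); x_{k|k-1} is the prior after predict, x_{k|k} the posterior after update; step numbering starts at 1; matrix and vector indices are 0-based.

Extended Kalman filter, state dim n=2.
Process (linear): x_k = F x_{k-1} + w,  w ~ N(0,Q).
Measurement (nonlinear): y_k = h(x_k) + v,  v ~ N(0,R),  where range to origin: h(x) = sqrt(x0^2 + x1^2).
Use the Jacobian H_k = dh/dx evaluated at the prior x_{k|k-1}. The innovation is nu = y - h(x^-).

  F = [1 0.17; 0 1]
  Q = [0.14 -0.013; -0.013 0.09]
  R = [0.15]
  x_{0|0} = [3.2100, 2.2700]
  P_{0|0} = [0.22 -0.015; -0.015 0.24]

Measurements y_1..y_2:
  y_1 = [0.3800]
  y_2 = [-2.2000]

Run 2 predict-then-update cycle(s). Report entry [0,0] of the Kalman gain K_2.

K[0,0] = 0.5246

step 1: x^-=[3.5959, 2.2700]  P^-=[0.3618 0.0128; 0.0128 0.3300]  H_jac=[0.8456 0.5338]  S=[0.5143]  K=[0.6082; 0.3635]  nu=[-3.8725]  x^+=[1.2407, 0.8622]  P^+=[0.1716 -0.1009; -0.1009 0.2620]
step 2: x^-=[1.3873, 0.8622]  P^-=[0.2849 -0.0694; -0.0694 0.3520]  H_jac=[0.8493 0.5278]  S=[0.3914]  K=[0.5246; 0.3242]  nu=[-3.8334]  x^+=[-0.6238, -0.3807]  P^+=[0.1771 -0.1359; -0.1359 0.3109]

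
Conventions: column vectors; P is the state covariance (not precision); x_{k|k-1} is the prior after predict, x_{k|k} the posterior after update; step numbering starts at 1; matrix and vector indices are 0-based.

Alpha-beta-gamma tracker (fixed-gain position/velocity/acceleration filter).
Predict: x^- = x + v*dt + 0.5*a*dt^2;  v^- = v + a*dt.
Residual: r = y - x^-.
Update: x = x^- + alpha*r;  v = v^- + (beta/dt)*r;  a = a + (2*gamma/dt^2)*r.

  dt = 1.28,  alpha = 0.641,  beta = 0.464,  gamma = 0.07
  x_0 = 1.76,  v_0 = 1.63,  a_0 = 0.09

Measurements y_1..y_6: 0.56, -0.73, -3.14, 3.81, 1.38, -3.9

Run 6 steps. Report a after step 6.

a_post = -0.3475

step 1: x_pred=3.9201  r=-3.3601  x^+=1.7663  v^+=0.5272  a^+=-0.1971
step 2: x_pred=2.2796  r=-3.0096  x^+=0.3504  v^+=-0.8161  a^+=-0.4543
step 3: x_pred=-1.0664  r=-2.0736  x^+=-2.3956  v^+=-2.1493  a^+=-0.6315
step 4: x_pred=-5.6640  r=9.4740  x^+=0.4088  v^+=0.4767  a^+=0.1781
step 5: x_pred=1.1649  r=0.2151  x^+=1.3028  v^+=0.7826  a^+=0.1964
step 6: x_pred=2.4655  r=-6.3655  x^+=-1.6148  v^+=-1.2734  a^+=-0.3475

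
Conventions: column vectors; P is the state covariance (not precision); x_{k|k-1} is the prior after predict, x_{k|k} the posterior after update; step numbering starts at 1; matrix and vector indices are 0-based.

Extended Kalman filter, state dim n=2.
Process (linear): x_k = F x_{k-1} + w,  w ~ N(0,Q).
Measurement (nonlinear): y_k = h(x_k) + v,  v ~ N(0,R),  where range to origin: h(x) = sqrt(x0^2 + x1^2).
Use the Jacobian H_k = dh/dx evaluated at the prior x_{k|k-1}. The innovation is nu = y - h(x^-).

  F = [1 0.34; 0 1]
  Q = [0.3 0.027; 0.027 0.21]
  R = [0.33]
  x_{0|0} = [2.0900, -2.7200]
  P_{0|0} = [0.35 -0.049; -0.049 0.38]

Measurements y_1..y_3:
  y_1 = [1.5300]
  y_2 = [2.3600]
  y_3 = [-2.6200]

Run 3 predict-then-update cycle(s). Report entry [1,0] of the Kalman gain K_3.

K[1,0] = -0.5050

step 1: x^-=[1.1652, -2.7200]  P^-=[0.6606 0.1072; 0.1072 0.5900]  H_jac=[0.3938 -0.9192]  S=[0.8533]  K=[0.1894; -0.5861]  nu=[-1.4291]  x^+=[0.8946, -1.8825]  P^+=[0.6300 0.2019; 0.2019 0.2969]
step 2: x^-=[0.2546, -1.8825]  P^-=[1.1016 0.3298; 0.3298 0.5069]  H_jac=[0.1340 -0.9910]  S=[0.7600]  K=[-0.2359; -0.6028]  nu=[0.4604]  x^+=[0.1460, -2.1600]  P^+=[1.0593 0.2218; 0.2218 0.2307]
step 3: x^-=[-0.5884, -2.1600]  P^-=[1.5368 0.3272; 0.3272 0.4407]  H_jac=[-0.2628 -0.9648]  S=[1.0124]  K=[-0.7108; -0.5050]  nu=[-4.8587]  x^+=[2.8654, 0.2935]  P^+=[1.0253 -0.0362; -0.0362 0.1826]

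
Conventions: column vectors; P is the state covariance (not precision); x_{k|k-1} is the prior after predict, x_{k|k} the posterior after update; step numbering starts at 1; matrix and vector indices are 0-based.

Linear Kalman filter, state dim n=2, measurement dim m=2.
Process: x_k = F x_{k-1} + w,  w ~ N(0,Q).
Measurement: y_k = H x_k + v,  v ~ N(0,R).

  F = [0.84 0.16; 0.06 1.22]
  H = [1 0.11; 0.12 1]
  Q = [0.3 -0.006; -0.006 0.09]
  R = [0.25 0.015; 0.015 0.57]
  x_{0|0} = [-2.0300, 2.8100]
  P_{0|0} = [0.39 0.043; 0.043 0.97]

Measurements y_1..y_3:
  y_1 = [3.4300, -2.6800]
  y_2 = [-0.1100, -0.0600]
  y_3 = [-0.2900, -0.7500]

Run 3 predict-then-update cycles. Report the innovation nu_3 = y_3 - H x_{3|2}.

step 1: x^-=[-1.2556, 3.3064]  P^-=[0.6116 0.2475; 0.2475 1.5414]  S=[0.9347 0.5087; 0.5087 2.1796]  K=[0.6911 -0.0141; 0.0617 0.7064]  nu=[4.3219, -5.8357]  x^+=[1.8135, -0.5493]  P^+=[0.1746 -0.0186; -0.0186 0.4058]
step 2: x^-=[1.4354, -0.5614]  P^-=[0.4286 0.0628; 0.0628 0.6919]  S=[0.7008 0.2061; 0.2061 1.2832]  K=[0.6248 -0.0114; 0.0397 0.5387]  nu=[-1.4837, 0.3291]  x^+=[0.5047, -0.4430]  P^+=[0.1578 -0.0160; -0.0160 0.3096]
step 3: x^-=[0.3531, -0.5102]  P^-=[0.4150 0.0458; 0.0458 0.5490]  S=[0.6817 0.1716; 0.1716 1.1360]  K=[0.6185 -0.0093; 0.0342 0.4830]  nu=[-0.5869, -0.2822]  x^+=[-0.0073, -0.6665]  P^+=[0.1561 -0.0147; -0.0147 0.2776]

innov = [-0.5869, -0.2822]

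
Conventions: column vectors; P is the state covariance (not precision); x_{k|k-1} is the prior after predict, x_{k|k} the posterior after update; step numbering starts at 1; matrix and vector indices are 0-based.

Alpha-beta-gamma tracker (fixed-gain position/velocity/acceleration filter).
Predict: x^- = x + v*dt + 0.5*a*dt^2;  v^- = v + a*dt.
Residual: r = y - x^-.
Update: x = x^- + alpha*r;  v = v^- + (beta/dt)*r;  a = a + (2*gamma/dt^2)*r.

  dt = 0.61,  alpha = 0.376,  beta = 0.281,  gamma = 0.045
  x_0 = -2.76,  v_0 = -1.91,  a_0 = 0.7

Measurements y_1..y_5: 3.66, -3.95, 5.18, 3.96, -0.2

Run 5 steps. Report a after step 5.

step 1: x_pred=-3.7949  r=7.4549  x^+=-0.9918  v^+=1.9511  a^+=2.5031
step 2: x_pred=0.6641  r=-4.6141  x^+=-1.0708  v^+=1.3525  a^+=1.3871
step 3: x_pred=0.0123  r=5.1677  x^+=1.9553  v^+=4.5792  a^+=2.6370
step 4: x_pred=5.2393  r=-1.2793  x^+=4.7583  v^+=5.5985  a^+=2.3276
step 5: x_pred=8.6064  r=-8.8064  x^+=5.2952  v^+=2.9616  a^+=0.1976

a_post = 0.1976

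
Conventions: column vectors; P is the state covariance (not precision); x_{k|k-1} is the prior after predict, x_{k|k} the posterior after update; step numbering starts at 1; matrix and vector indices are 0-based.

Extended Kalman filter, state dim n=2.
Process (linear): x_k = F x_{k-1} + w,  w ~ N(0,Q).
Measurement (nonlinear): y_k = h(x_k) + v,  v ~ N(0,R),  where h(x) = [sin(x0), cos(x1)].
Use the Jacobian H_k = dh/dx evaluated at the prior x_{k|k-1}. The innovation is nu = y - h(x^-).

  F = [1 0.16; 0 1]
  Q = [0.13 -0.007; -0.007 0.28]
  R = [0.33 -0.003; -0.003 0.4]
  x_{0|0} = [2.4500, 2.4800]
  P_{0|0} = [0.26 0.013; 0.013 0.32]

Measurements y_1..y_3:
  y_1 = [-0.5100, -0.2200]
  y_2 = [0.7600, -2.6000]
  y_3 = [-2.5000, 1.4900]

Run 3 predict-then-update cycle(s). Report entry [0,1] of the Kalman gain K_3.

step 1: x^-=[2.8468, 2.4800]  P^-=[0.4024 0.0572; 0.0572 0.6000]  H_jac=[-0.9569 0.0000; 0.0000 -0.6144]  S=[0.6984 0.0306; 0.0306 0.6265]  K=[-0.5500 -0.0292; -0.0527 -0.5858]  nu=[-0.8005, 0.5690]  x^+=[3.2705, 2.1888]  P^+=[0.1896 0.0163; 0.0163 0.3812]
step 2: x^-=[3.6207, 2.1888]  P^-=[0.3346 0.0703; 0.0703 0.6612]  H_jac=[-0.8874 0.0000; 0.0000 -0.8150]  S=[0.5935 0.0479; 0.0479 0.8392]  K=[-0.4971 -0.0399; -0.0536 -0.6391]  nu=[1.2210, -2.0206]  x^+=[3.0945, 3.4147]  P^+=[0.1847 0.0178; 0.0178 0.3134]
step 3: x^-=[3.6408, 3.4147]  P^-=[0.3284 0.0609; 0.0609 0.5934]  H_jac=[-0.8779 0.0000; 0.0000 0.2697]  S=[0.5831 -0.0174; -0.0174 0.4432]  K=[-0.4939 0.0177; -0.0810 0.3579]  nu=[-2.0212, 2.4530]  x^+=[4.6825, 4.4565]  P^+=[0.1857 0.0317; 0.0317 0.5318]

K[0,1] = 0.0177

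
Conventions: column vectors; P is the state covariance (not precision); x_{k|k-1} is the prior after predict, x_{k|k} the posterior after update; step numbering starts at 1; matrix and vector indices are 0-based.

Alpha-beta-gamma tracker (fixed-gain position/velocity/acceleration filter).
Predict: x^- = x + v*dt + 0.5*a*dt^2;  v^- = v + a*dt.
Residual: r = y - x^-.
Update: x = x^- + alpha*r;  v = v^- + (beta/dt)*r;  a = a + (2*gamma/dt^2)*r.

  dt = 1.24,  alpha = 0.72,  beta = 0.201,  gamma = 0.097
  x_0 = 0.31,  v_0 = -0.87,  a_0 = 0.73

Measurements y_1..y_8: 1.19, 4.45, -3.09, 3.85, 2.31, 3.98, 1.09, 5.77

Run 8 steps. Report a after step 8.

step 1: x_pred=-0.2076  r=1.3976  x^+=0.7987  v^+=0.2617  a^+=0.9063
step 2: x_pred=1.8200  r=2.6300  x^+=3.7136  v^+=1.8119  a^+=1.2382
step 3: x_pred=6.9123  r=-10.0023  x^+=-0.2894  v^+=1.7259  a^+=-0.0238
step 4: x_pred=1.8324  r=2.0176  x^+=3.2851  v^+=2.0234  a^+=0.2307
step 5: x_pred=5.9714  r=-3.6614  x^+=3.3352  v^+=1.7160  a^+=-0.2312
step 6: x_pred=5.2852  r=-1.3052  x^+=4.3455  v^+=1.2177  a^+=-0.3959
step 7: x_pred=5.5510  r=-4.4610  x^+=2.3391  v^+=0.0036  a^+=-0.9588
step 8: x_pred=1.6064  r=4.1636  x^+=4.6042  v^+=-0.5104  a^+=-0.4334

a_post = -0.4334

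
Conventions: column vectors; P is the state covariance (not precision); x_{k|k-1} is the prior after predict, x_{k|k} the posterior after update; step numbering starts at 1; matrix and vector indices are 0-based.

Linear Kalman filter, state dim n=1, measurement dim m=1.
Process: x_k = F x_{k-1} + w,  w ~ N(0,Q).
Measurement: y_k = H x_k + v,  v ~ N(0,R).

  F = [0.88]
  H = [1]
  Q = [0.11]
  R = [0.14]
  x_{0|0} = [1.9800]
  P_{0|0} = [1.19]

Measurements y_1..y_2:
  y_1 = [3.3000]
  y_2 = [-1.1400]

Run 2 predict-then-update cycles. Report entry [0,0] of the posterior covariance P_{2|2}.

P_post[0,0] = 0.0833

step 1: x^-=[1.7424]  P^-=[1.0315]  S=[1.1715]  K=[0.8805]  nu=[1.5576]  x^+=[3.1139]  P^+=[0.1233]
step 2: x^-=[2.7402]  P^-=[0.2055]  S=[0.3455]  K=[0.5947]  nu=[-3.8802]  x^+=[0.4325]  P^+=[0.0833]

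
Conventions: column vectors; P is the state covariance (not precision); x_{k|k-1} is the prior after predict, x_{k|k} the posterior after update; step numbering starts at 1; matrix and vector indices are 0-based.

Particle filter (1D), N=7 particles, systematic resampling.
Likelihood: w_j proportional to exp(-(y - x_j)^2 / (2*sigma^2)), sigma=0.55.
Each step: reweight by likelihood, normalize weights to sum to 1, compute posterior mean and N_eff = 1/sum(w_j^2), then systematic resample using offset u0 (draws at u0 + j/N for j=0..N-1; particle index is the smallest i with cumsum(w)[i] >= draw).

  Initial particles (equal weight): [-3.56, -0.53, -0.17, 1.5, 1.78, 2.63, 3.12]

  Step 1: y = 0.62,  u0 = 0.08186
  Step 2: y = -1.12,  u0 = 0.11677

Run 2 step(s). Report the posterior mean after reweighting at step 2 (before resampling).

post_mean = -0.3336

step 1: w=[0.0000, 0.1312, 0.4163, 0.3247, 0.1263, 0.0015, 0.0000]  mean=0.5755  Neff=3.2064  idx=[1, 2, 2, 2, 3, 3, 4]
step 2: w=[0.4546, 0.1818, 0.1818, 0.1818, 0.0000, 0.0000, 0.0000]  mean=-0.3336  Neff=3.2703  idx=[0, 0, 0, 1, 2, 3, 3]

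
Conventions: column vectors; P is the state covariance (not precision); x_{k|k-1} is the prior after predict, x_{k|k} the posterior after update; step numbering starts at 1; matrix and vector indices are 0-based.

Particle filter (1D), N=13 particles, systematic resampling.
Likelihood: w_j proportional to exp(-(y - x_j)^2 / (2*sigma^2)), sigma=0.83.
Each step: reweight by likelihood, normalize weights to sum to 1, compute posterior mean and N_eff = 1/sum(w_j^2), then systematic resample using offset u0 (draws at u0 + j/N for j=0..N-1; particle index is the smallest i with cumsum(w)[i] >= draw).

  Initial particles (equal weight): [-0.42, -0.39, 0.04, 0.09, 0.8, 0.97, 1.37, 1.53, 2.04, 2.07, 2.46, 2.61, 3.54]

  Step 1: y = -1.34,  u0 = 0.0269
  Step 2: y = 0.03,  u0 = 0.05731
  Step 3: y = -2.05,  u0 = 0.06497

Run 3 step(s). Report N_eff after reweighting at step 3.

step 1: w=[0.3375, 0.3241, 0.1566, 0.1414, 0.0225, 0.0130, 0.0030, 0.0016, 0.0002, 0.0001, 0.0000, 0.0000, 0.0000]  mean=-0.2114  Neff=3.7856  idx=[0, 0, 0, 0, 0, 1, 1, 1, 1, 2, 2, 3, 3]
step 2: w=[0.0730, 0.0730, 0.0730, 0.0730, 0.0730, 0.0744, 0.0744, 0.0744, 0.0744, 0.0845, 0.0845, 0.0843, 0.0843]  mean=-0.2473  Neff=12.9447  idx=[0, 1, 2, 3, 5, 6, 7, 8, 9, 10, 10, 11, 12]
step 3: w=[0.1101, 0.1101, 0.1101, 0.1101, 0.1025, 0.1025, 0.1025, 0.1025, 0.0318, 0.0318, 0.0318, 0.0273, 0.0273]  mean=-0.3360  Neff=10.5298  idx=[0, 1, 1, 2, 3, 4, 4, 5, 6, 7, 7, 9, 12]

N_eff = 10.5298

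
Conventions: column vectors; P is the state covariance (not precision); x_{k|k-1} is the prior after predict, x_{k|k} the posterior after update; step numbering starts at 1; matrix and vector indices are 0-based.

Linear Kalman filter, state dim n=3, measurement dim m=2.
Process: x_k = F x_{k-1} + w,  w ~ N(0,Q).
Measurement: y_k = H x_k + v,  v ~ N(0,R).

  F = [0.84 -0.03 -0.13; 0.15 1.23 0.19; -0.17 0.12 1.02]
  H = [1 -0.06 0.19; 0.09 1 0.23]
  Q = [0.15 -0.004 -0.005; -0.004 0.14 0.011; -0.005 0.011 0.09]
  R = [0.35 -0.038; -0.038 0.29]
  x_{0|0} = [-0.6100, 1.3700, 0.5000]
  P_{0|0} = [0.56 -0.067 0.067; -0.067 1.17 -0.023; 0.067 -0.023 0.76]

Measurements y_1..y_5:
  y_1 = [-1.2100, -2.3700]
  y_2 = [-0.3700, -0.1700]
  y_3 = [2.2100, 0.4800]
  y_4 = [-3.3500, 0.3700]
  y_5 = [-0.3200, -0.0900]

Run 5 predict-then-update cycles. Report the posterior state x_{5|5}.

step 1: x^-=[-0.6185, 1.6886, 0.7781]  P^-=[0.5476 -0.0511 -0.1371; -0.0511 1.9185 0.3082; -0.1371 0.3082 0.8876]  S=[0.8836 -0.0954; -0.0954 2.3868]  K=[0.5948 0.0098; -0.0322 0.8303; 0.0376 0.2110]  nu=[-0.6380, -4.1819]  x^+=[-1.0390, -1.7630, -0.1282]  P^+=[0.2359 -0.0065 -0.1498; -0.0065 0.2671 -0.1065; -0.1498 -0.1065 0.7816]
step 2: x^-=[-0.8032, -2.3488, -0.1657]  P^-=[0.3621 -0.0135 -0.2707; -0.0135 0.5169 0.0430; -0.2707 0.0430 0.9400]  S=[0.6457 -0.0681; -0.0681 0.8657]  K=[0.4811 -0.0120; 0.0078 0.6077; -0.1190 0.2619]  nu=[0.3238, 2.2892]  x^+=[-0.6750, -0.9551, 0.3952]  P^+=[0.2117 0.0103 -0.2223; 0.0103 0.1978 -0.0990; -0.2223 -0.0990 0.8672]
step 3: x^-=[-0.5897, -1.2009, 0.4033]  P^-=[0.3615 -0.0102 -0.3407; -0.0102 0.4202 0.0476; -0.3407 0.0476 1.0537]  S=[0.6217 -0.0706; -0.0706 0.7748]  K=[0.4750 -0.0290; 0.0208 0.5571; -0.1946 0.3170]  nu=[2.6510, 1.6412]  x^+=[0.6219, -0.2313, 0.4077]  P^+=[0.2186 0.0148 -0.2651; 0.0148 0.1810 -0.0939; -0.2651 -0.0939 0.9436]
step 4: x^-=[0.4763, -0.1137, 0.2824]  P^-=[0.3768 -0.0128 -0.3890; -0.0128 0.3994 0.0603; -0.3890 0.0603 1.1490]  S=[0.6220 -0.0761; -0.0761 0.7625]  K=[0.4831 -0.0415; 0.0257 0.5430; -0.2368 0.3561]  nu=[-3.8868, 0.3759]  x^+=[-1.4168, -0.0097, 1.3365]  P^+=[0.2273 0.0165 -0.2928; 0.0165 0.1763 -0.0924; -0.2928 -0.0924 1.0046]
step 5: x^-=[-1.3636, 0.0295, 1.6029]  P^-=[0.3899 -0.0154 -0.4226; -0.0154 0.3942 0.0693; -0.4226 0.0693 1.2225]  S=[0.6251 -0.0807; -0.0807 0.7637]  K=[0.4903 -0.0497; 0.0281 0.5383; -0.2619 0.3815]  nu=[0.7408, -0.3655]  x^+=[-0.9822, -0.1464, 1.2694]  P^+=[0.2338 0.0176 -0.3117; 0.0176 0.1749 -0.0934; -0.3117 -0.0934 1.0524]

x_post = [-0.9822, -0.1464, 1.2694]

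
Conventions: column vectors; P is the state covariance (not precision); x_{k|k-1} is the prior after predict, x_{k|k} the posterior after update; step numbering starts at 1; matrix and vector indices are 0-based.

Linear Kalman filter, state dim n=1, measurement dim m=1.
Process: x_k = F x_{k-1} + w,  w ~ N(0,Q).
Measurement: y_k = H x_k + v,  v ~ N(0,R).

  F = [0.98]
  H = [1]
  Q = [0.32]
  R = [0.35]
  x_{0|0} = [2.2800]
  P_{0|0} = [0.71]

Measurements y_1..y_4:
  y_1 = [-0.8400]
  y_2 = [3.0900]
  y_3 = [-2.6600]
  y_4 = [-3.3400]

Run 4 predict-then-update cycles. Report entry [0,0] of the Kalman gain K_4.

K[0,0] = 0.5987

step 1: x^-=[2.2344]  P^-=[1.0019]  S=[1.3519]  K=[0.7411]  nu=[-3.0744]  x^+=[-0.0440]  P^+=[0.2594]
step 2: x^-=[-0.0432]  P^-=[0.5691]  S=[0.9191]  K=[0.6192]  nu=[3.1332]  x^+=[1.8969]  P^+=[0.2167]
step 3: x^-=[1.8589]  P^-=[0.5281]  S=[0.8781]  K=[0.6014]  nu=[-4.5189]  x^+=[-0.8589]  P^+=[0.2105]
step 4: x^-=[-0.8417]  P^-=[0.5222]  S=[0.8722]  K=[0.5987]  nu=[-2.4983]  x^+=[-2.3374]  P^+=[0.2095]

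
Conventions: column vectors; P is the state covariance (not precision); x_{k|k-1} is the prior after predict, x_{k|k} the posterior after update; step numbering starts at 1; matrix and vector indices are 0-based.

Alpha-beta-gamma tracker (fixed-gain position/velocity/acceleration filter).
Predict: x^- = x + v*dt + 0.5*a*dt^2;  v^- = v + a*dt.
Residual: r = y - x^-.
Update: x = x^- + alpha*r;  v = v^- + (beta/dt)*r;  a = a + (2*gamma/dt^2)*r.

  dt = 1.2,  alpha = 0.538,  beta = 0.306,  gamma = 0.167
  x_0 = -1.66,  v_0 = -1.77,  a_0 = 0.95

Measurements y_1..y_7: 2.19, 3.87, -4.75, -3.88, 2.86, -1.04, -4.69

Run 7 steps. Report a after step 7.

a_post = -0.6450

step 1: x_pred=-3.1000  r=5.2900  x^+=-0.2540  v^+=0.7189  a^+=2.1770
step 2: x_pred=2.1762  r=1.6938  x^+=3.0875  v^+=3.7633  a^+=2.5699
step 3: x_pred=9.4537  r=-14.2037  x^+=1.8121  v^+=3.2251  a^+=-0.7246
step 4: x_pred=5.1606  r=-9.0406  x^+=0.2967  v^+=0.0503  a^+=-2.8215
step 5: x_pred=-1.6744  r=4.5344  x^+=0.7651  v^+=-2.1793  a^+=-1.7698
step 6: x_pred=-3.1242  r=2.0842  x^+=-2.0029  v^+=-3.7715  a^+=-1.2863
step 7: x_pred=-7.4549  r=2.7649  x^+=-5.9674  v^+=-4.6101  a^+=-0.6450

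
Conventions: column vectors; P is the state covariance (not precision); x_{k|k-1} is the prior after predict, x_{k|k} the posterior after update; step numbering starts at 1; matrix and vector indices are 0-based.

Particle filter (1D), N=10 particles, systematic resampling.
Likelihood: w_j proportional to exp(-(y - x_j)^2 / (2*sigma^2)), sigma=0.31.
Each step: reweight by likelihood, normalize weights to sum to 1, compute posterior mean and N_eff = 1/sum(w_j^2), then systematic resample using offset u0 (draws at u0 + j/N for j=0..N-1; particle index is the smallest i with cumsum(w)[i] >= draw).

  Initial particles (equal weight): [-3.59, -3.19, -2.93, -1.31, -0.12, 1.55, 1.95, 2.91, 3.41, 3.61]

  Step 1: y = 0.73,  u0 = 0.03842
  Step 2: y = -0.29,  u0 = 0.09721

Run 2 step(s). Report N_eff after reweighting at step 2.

N_eff = 4.0000

step 1: w=[0.0000, 0.0000, 0.0000, 0.0000, 0.4317, 0.5603, 0.0080, 0.0000, 0.0000, 0.0000]  mean=0.8323  Neff=1.9987  idx=[4, 4, 4, 4, 5, 5, 5, 5, 5, 5]
step 2: w=[0.2500, 0.2500, 0.2500, 0.2500, 0.0000, 0.0000, 0.0000, 0.0000, 0.0000, 0.0000]  mean=-0.1200  Neff=4.0000  idx=[0, 0, 1, 1, 1, 2, 2, 3, 3, 3]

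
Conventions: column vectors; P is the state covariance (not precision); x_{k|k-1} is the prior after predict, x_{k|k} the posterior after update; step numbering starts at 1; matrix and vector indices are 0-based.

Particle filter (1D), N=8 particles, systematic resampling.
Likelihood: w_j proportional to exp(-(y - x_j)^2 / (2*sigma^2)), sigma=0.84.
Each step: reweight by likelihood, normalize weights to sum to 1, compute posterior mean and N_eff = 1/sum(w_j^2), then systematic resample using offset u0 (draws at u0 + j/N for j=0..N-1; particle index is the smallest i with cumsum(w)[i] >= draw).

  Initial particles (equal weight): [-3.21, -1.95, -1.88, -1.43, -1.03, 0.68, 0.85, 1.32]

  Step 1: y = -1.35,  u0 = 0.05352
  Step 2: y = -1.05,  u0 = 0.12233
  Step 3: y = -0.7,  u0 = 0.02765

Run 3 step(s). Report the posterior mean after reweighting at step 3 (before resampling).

post_mean = -1.3145

step 1: w=[0.0233, 0.2095, 0.2216, 0.2691, 0.2514, 0.0146, 0.0088, 0.0017]  mean=-1.5240  Neff=4.3578  idx=[1, 1, 2, 2, 3, 3, 4, 4]
step 2: w=[0.0915, 0.0915, 0.0997, 0.0997, 0.1466, 0.1466, 0.1623, 0.1623]  mean=-1.4849  Neff=7.5613  idx=[1, 2, 3, 4, 5, 6, 7, 7]
step 3: w=[0.0633, 0.0714, 0.0714, 0.1312, 0.1312, 0.1772, 0.1772, 0.1772]  mean=-1.3145  Neff=7.0019  idx=[0, 2, 3, 4, 5, 6, 6, 7]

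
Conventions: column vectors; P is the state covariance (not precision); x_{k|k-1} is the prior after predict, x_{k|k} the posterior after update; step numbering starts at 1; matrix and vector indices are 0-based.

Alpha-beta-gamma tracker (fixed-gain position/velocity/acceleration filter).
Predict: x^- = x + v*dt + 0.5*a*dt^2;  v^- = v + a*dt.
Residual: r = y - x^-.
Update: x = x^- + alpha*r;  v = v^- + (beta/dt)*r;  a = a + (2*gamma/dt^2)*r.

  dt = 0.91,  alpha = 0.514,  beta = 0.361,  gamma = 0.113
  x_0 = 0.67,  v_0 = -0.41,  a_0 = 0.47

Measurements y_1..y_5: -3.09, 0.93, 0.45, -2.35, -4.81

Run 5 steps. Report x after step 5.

step 1: x_pred=0.4915  r=-3.5815  x^+=-1.3494  v^+=-1.4031  a^+=-0.5074
step 2: x_pred=-2.8363  r=3.7663  x^+=-0.9004  v^+=-0.3708  a^+=0.5204
step 3: x_pred=-1.0223  r=1.4723  x^+=-0.2656  v^+=0.6869  a^+=0.9223
step 4: x_pred=0.7414  r=-3.0914  x^+=-0.8476  v^+=0.2998  a^+=0.0786
step 5: x_pred=-0.5422  r=-4.2678  x^+=-2.7359  v^+=-1.3217  a^+=-1.0862

x_post = -2.7359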